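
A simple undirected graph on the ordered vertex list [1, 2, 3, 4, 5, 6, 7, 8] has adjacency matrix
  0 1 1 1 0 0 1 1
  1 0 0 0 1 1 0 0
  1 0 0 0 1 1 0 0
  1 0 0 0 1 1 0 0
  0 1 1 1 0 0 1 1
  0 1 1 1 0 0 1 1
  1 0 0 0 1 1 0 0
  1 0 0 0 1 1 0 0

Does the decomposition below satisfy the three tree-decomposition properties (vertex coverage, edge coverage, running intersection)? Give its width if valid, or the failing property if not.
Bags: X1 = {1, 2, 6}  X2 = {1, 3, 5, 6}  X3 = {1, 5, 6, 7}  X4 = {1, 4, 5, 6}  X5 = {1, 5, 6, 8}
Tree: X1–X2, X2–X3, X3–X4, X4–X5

No — edge (5,2) lies in no bag.

A tree decomposition must satisfy three properties: every vertex lies in some bag; for every edge, both endpoints lie together in some bag; and for every vertex, the bags containing it form a connected subtree. Here edge (5,2) lies in no bag, so the decomposition is invalid.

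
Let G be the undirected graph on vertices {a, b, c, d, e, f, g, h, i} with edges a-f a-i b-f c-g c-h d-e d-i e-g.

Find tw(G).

A width-1 tree decomposition is:
Bags: B1 = {b, f}  B2 = {a, f}  B3 = {a, i}  B4 = {d, i}  B5 = {d, e}  B6 = {e, g}  B7 = {c, g}  B8 = {c, h}
Tree: B1–B2, B2–B3, B3–B4, B4–B5, B5–B6, B6–B7, B7–B8
Each bag holds 2 vertices, so the decomposition has width 1, which upper-bounds the treewidth. Since G has at least one edge (e.g. b–f), it is not an edgeless graph, so tw(G) ≥ 1. The upper and lower bounds meet at 1, so that is the treewidth.

1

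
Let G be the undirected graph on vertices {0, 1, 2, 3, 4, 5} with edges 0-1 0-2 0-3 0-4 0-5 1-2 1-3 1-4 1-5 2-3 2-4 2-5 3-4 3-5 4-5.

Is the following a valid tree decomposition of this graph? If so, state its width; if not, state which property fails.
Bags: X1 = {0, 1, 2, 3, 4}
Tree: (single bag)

A tree decomposition must satisfy three properties: every vertex lies in some bag; for every edge, both endpoints lie together in some bag; and for every vertex, the bags containing it form a connected subtree. Here vertex 5 appears in no bag, so the decomposition is invalid.

No — vertex 5 appears in no bag.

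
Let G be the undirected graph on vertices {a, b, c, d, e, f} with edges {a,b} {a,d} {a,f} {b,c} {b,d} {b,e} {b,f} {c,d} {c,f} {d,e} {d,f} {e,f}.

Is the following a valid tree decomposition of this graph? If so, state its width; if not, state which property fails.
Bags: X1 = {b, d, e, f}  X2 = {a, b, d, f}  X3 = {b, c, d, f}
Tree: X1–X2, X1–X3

Yes; width 3.

Every vertex of G appears in some bag (union = {a, b, c, d, e, f}); every edge is covered by a bag; and for each vertex v the set of bags containing v is connected in the bag tree. The decomposition is therefore valid. The largest bag has 4 vertices, so the width is 3.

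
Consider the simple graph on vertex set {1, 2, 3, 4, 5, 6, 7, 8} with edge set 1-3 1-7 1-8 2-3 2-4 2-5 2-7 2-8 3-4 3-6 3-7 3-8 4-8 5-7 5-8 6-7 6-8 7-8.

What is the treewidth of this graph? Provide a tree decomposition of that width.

Treewidth 3.
One optimal decomposition is:
Bags: B1 = {2, 3, 4, 8}  B2 = {2, 3, 7, 8}  B3 = {3, 6, 7, 8}  B4 = {2, 5, 7, 8}  B5 = {1, 3, 7, 8}
Tree: B1–B2, B2–B3, B2–B4, B3–B5

Every bag has size at most 4, so the width is 4 − 1 = 3 and tw(G) ≤ 3. For the lower bound, the 4 vertices {2, 3, 4, 8} are pairwise adjacent, and any tree decomposition puts a clique entirely inside one bag — forcing width ≥ 3. Hence tw(G) = 3 exactly.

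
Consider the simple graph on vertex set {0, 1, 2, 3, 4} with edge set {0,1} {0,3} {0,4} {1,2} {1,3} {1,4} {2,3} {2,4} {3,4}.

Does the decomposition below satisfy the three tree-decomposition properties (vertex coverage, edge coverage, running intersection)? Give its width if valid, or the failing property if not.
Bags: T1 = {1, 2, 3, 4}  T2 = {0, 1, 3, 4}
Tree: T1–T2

Every vertex of G appears in some bag (union = {0, 1, 2, 3, 4}); every edge is covered by a bag; and for each vertex v the set of bags containing v is connected in the bag tree. The decomposition is therefore valid. The largest bag has 4 vertices, so the width is 3.

Yes; width 3.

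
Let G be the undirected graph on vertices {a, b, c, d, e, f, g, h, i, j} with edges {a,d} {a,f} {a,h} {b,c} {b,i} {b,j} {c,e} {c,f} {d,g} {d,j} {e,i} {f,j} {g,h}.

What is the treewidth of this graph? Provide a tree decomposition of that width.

Every bag has size at most 3, so the width is 3 − 1 = 2 and tw(G) ≤ 2. Since e–i–b–c–e is a cycle in G, G is not acyclic. Forests are exactly the graphs of treewidth ≤ 1, so tw(G) ≥ 2. The upper and lower bounds meet at 2, so that is the treewidth.

Treewidth 2.
Bags: B1 = {c, e, i}  B2 = {b, c, i}  B3 = {b, c, f}  B4 = {b, f, j}  B5 = {a, f, j}  B6 = {a, d, j}  B7 = {a, d, h}  B8 = {d, g, h}
Tree: B1–B2, B2–B3, B3–B4, B4–B5, B5–B6, B6–B7, B7–B8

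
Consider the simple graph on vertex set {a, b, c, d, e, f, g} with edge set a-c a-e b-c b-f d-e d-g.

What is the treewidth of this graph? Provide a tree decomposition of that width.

Treewidth 1.
Bags: B1 = {d, g}  B2 = {d, e}  B3 = {a, e}  B4 = {a, c}  B5 = {b, c}  B6 = {b, f}
Tree: B1–B2, B2–B3, B3–B4, B4–B5, B5–B6

The largest bag has 2 vertices, giving width 1; this decomposition certifies tw(G) ≤ 1. Since G has at least one edge (e.g. g–d), it is not an edgeless graph, so tw(G) ≥ 1. Hence tw(G) = 1 exactly.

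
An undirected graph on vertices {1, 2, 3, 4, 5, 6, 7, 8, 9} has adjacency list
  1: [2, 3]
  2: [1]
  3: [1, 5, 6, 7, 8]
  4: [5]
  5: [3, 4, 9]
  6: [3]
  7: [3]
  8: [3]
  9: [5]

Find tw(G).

A width-1 tree decomposition is:
Bags: B1 = {3, 6}  B2 = {3, 8}  B3 = {3, 5}  B4 = {1, 3}  B5 = {4, 5}  B6 = {5, 9}  B7 = {3, 7}  B8 = {1, 2}
Tree: B1–B2, B1–B3, B2–B4, B3–B5, B5–B6, B4–B7, B4–B8
The largest bag has 2 vertices, giving width 1; this decomposition certifies tw(G) ≤ 1. Any graph with an edge has treewidth ≥ 1, and G has the edge 3–6. Hence tw(G) = 1 exactly.

1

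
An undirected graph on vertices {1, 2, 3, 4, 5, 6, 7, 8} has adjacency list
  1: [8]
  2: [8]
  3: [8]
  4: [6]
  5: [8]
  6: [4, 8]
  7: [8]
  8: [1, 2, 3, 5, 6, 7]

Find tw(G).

1

A width-1 tree decomposition is:
Bags: B1 = {6, 8}  B2 = {1, 8}  B3 = {3, 8}  B4 = {7, 8}  B5 = {4, 6}  B6 = {5, 8}  B7 = {2, 8}
Tree: B1–B2, B1–B3, B2–B4, B1–B5, B1–B6, B1–B7
Every bag has size at most 2, so the width is 2 − 1 = 1 and tw(G) ≤ 1. Since G has at least one edge (e.g. 6–8), it is not an edgeless graph, so tw(G) ≥ 1. Combining the bounds, tw(G) = 1.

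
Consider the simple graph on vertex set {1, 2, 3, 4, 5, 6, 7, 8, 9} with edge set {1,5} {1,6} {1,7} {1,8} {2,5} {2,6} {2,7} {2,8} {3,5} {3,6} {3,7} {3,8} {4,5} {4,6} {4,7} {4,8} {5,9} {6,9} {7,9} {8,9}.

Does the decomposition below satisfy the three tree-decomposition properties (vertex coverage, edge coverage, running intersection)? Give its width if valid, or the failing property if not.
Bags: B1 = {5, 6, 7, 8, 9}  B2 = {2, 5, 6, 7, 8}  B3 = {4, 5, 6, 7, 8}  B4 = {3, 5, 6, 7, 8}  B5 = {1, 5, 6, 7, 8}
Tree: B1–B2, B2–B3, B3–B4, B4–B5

Yes; width 4.

Vertex coverage: the bags together contain {1, 2, 3, 4, 5, 6, 7, 8, 9}, the full vertex set. Edge coverage: each edge of G has both endpoints in at least one bag. Running intersection: for every vertex, the bags containing it form a connected subtree. All three properties hold, so this is a valid tree decomposition of width max|bag| − 1 = 4, and hence tw(G) ≤ 4.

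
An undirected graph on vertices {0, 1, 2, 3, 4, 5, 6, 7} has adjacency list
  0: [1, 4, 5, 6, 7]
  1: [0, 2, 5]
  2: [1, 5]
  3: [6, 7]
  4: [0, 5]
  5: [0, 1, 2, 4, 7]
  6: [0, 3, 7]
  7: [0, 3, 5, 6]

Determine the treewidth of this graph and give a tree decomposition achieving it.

Every bag has size at most 3, so the width is 3 − 1 = 2 and tw(G) ≤ 2. On the other hand G contains the 3-clique {0, 1, 5}. A clique must lie in a single bag of any decomposition, so no decomposition can have width below 2. Combining the bounds, tw(G) = 2.

Treewidth 2.
One such decomposition:
Bags: B1 = {0, 1, 5}  B2 = {0, 5, 7}  B3 = {1, 2, 5}  B4 = {0, 6, 7}  B5 = {3, 6, 7}  B6 = {0, 4, 5}
Tree: B1–B2, B1–B3, B2–B4, B4–B5, B2–B6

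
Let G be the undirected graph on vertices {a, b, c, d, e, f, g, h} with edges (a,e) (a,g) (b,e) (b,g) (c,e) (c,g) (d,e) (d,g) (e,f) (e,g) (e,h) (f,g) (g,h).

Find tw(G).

2

A width-2 tree decomposition is:
Bags: B1 = {e, g, h}  B2 = {a, e, g}  B3 = {d, e, g}  B4 = {b, e, g}  B5 = {e, f, g}  B6 = {c, e, g}
Tree: B1–B2, B2–B3, B1–B4, B1–B5, B5–B6
Each bag holds 3 vertices, so the decomposition has width 2, which upper-bounds the treewidth. Conversely, {d, e, g} is a clique of size 3, and the vertices of any clique must share a bag in every tree decomposition; so some bag has ≥ 3 vertices and tw(G) ≥ 2. Combining the bounds, tw(G) = 2.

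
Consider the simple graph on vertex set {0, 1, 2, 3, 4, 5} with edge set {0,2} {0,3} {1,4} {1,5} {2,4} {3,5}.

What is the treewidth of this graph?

A width-2 tree decomposition is:
Bags: B1 = {0, 2, 4}  B2 = {0, 1, 4}  B3 = {0, 1, 5}  B4 = {0, 3, 5}
Tree: B1–B2, B2–B3, B3–B4
The largest bag has 3 vertices, giving width 2; this decomposition certifies tw(G) ≤ 2. The edges 0–2–4–1–5–3–0 form a cycle, so G is not a tree and its treewidth is at least 2. The upper and lower bounds meet at 2, so that is the treewidth.

2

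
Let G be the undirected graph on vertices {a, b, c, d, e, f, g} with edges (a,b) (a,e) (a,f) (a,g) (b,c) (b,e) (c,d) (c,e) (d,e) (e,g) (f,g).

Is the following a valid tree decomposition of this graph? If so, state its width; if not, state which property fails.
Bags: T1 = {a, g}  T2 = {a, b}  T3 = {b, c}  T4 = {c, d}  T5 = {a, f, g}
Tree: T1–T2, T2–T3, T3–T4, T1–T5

A tree decomposition must satisfy three properties: every vertex lies in some bag; for every edge, both endpoints lie together in some bag; and for every vertex, the bags containing it form a connected subtree. Here vertex e appears in no bag, so the decomposition is invalid.

No — vertex e appears in no bag.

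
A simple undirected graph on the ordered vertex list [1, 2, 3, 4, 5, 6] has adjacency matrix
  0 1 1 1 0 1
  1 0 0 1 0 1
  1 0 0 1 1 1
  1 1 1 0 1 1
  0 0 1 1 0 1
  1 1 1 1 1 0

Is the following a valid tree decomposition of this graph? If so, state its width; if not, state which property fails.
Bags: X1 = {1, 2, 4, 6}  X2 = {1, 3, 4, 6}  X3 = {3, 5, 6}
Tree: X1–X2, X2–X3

No — edge (4,5) lies in no bag.

A tree decomposition must satisfy three properties: every vertex lies in some bag; for every edge, both endpoints lie together in some bag; and for every vertex, the bags containing it form a connected subtree. Here edge (4,5) lies in no bag, so the decomposition is invalid.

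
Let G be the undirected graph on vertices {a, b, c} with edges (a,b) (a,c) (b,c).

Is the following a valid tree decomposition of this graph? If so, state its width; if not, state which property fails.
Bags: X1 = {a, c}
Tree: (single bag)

No — vertex b appears in no bag.

A tree decomposition must satisfy three properties: every vertex lies in some bag; for every edge, both endpoints lie together in some bag; and for every vertex, the bags containing it form a connected subtree. Here vertex b appears in no bag, so the decomposition is invalid.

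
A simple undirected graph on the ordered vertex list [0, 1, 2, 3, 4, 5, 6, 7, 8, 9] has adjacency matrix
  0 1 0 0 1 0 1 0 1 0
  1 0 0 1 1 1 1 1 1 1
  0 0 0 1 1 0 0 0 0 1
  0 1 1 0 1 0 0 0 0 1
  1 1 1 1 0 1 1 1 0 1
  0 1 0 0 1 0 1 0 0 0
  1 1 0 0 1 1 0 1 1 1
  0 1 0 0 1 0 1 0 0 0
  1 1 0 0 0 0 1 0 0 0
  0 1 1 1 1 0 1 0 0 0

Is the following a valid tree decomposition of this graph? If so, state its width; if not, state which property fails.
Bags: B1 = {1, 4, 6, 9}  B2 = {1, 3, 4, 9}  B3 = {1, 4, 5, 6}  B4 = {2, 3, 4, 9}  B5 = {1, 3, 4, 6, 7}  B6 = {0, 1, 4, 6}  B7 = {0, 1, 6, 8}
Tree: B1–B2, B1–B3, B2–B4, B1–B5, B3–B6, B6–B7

No — bags containing vertex 3 are not connected in the tree.

A tree decomposition must satisfy three properties: every vertex lies in some bag; for every edge, both endpoints lie together in some bag; and for every vertex, the bags containing it form a connected subtree. Here bags containing vertex 3 are not connected in the tree, so the decomposition is invalid.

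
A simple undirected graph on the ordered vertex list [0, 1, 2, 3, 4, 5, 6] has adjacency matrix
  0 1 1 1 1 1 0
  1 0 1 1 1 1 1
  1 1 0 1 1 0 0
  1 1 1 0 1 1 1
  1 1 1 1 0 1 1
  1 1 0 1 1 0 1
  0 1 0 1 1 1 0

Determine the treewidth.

4

A width-4 tree decomposition is:
Bags: B1 = {1, 3, 4, 5, 6}  B2 = {0, 1, 3, 4, 5}  B3 = {0, 1, 2, 3, 4}
Tree: B1–B2, B2–B3
The largest bag has 5 vertices, giving width 4; this decomposition certifies tw(G) ≤ 4. On the other hand G contains the 5-clique {0, 1, 2, 3, 4}. A clique must lie in a single bag of any decomposition, so no decomposition can have width below 4. Therefore the treewidth is 4.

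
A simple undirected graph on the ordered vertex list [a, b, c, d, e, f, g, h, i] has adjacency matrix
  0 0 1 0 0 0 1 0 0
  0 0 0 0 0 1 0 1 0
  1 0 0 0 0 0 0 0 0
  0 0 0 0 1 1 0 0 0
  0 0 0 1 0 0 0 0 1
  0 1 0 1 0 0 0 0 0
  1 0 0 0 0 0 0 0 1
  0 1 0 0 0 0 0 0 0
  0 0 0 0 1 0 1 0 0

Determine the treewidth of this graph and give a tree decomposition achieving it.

The largest bag has 2 vertices, giving width 1; this decomposition certifies tw(G) ≤ 1. Since G has at least one edge (e.g. c–a), it is not an edgeless graph, so tw(G) ≥ 1. Hence tw(G) = 1 exactly.

Treewidth 1.
One optimal decomposition is:
Bags: B1 = {a, c}  B2 = {a, g}  B3 = {g, i}  B4 = {e, i}  B5 = {d, e}  B6 = {d, f}  B7 = {b, f}  B8 = {b, h}
Tree: B1–B2, B2–B3, B3–B4, B4–B5, B5–B6, B6–B7, B7–B8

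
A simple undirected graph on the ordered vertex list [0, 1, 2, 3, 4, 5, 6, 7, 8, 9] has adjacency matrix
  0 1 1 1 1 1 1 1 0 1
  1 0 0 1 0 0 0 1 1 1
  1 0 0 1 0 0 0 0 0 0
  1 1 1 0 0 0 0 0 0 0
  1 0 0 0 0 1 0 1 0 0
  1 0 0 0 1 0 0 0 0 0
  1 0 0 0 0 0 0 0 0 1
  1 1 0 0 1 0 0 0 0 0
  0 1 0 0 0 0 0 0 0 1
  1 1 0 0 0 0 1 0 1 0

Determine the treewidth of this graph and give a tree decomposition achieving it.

Treewidth 2.
One optimal decomposition is:
Bags: B1 = {0, 1, 9}  B2 = {0, 1, 7}  B3 = {0, 4, 7}  B4 = {0, 6, 9}  B5 = {0, 1, 3}  B6 = {0, 4, 5}  B7 = {1, 8, 9}  B8 = {0, 2, 3}
Tree: B1–B2, B2–B3, B1–B4, B1–B5, B3–B6, B1–B7, B5–B8

The largest bag has 3 vertices, giving width 2; this decomposition certifies tw(G) ≤ 2. For the lower bound, the 3 vertices {0, 1, 9} are pairwise adjacent, and any tree decomposition puts a clique entirely inside one bag — forcing width ≥ 2. Combining the bounds, tw(G) = 2.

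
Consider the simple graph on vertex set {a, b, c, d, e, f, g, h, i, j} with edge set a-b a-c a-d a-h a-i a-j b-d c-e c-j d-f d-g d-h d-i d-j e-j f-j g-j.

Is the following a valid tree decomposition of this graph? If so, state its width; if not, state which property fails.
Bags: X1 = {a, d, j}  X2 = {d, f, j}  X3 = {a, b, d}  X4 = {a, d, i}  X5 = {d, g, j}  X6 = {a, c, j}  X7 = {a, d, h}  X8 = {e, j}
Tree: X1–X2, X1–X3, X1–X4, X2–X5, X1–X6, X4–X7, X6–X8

No — edge (c,e) lies in no bag.

A tree decomposition must satisfy three properties: every vertex lies in some bag; for every edge, both endpoints lie together in some bag; and for every vertex, the bags containing it form a connected subtree. Here edge (c,e) lies in no bag, so the decomposition is invalid.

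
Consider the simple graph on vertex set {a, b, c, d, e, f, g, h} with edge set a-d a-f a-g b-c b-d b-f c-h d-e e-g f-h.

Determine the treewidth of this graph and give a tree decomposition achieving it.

Every bag has size at most 3, so the width is 3 − 1 = 2 and tw(G) ≤ 2. The edges c–h–f–b–c form a cycle, so G is not a tree and its treewidth is at least 2. Combining the bounds, tw(G) = 2.

Treewidth 2.
One such decomposition:
Bags: B1 = {b, c, h}  B2 = {b, f, h}  B3 = {b, d, f}  B4 = {a, d, f}  B5 = {a, d, e}  B6 = {a, e, g}
Tree: B1–B2, B2–B3, B3–B4, B4–B5, B5–B6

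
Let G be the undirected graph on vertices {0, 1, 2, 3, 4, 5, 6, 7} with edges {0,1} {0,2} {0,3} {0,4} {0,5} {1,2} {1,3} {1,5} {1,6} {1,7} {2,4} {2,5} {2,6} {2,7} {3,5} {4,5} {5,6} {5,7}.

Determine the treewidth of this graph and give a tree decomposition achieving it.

Treewidth 3.
One such decomposition:
Bags: B1 = {1, 2, 5, 7}  B2 = {0, 1, 2, 5}  B3 = {0, 2, 4, 5}  B4 = {0, 1, 3, 5}  B5 = {1, 2, 5, 6}
Tree: B1–B2, B2–B3, B2–B4, B2–B5

Every bag has size at most 4, so the width is 4 − 1 = 3 and tw(G) ≤ 3. For the lower bound, the 4 vertices {0, 1, 2, 5} are pairwise adjacent, and any tree decomposition puts a clique entirely inside one bag — forcing width ≥ 3. The upper and lower bounds meet at 3, so that is the treewidth.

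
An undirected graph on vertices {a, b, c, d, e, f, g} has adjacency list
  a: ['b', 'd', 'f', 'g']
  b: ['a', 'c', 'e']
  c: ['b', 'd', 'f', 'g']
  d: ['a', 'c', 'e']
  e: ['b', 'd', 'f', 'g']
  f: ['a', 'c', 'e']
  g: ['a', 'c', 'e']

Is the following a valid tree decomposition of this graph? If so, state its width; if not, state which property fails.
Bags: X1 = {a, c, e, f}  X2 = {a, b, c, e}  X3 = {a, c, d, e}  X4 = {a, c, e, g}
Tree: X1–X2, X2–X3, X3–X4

Checking the three conditions: (i) the bags cover all of {a, b, c, d, e, f, g}; (ii) for each edge, some bag contains both endpoints; (iii) the bags containing any fixed vertex form a subtree. All hold, so the decomposition is valid with width 4 − 1 = 3.

Yes; width 3.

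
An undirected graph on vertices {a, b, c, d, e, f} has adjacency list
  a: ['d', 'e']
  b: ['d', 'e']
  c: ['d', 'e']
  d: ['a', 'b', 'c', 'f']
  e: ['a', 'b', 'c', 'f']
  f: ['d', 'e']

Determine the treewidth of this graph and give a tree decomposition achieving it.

Treewidth 2.
One optimal decomposition is:
Bags: B1 = {c, d, e}  B2 = {b, d, e}  B3 = {a, d, e}  B4 = {d, e, f}
Tree: B1–B2, B2–B3, B3–B4

Every bag has size at most 3, so the width is 3 − 1 = 2 and tw(G) ≤ 2. The edges c–e–b–d–c form a cycle, so G is not a tree and its treewidth is at least 2. The upper and lower bounds meet at 2, so that is the treewidth.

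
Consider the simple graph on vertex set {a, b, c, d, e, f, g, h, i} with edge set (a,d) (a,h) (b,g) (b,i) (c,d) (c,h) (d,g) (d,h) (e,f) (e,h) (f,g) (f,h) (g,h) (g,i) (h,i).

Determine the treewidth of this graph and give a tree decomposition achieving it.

The largest bag has 3 vertices, giving width 2; this decomposition certifies tw(G) ≤ 2. For the lower bound, the 3 vertices {d, g, h} are pairwise adjacent, and any tree decomposition puts a clique entirely inside one bag — forcing width ≥ 2. Hence tw(G) = 2 exactly.

Treewidth 2.
One such decomposition:
Bags: B1 = {g, h, i}  B2 = {f, g, h}  B3 = {e, f, h}  B4 = {d, g, h}  B5 = {a, d, h}  B6 = {b, g, i}  B7 = {c, d, h}
Tree: B1–B2, B2–B3, B1–B4, B4–B5, B1–B6, B5–B7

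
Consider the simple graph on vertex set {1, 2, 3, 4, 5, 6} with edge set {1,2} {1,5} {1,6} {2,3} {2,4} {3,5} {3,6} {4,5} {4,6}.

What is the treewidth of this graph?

3

A width-3 tree decomposition is:
Bags: B1 = {1, 2, 3, 4}  B2 = {1, 3, 4, 6}  B3 = {1, 3, 4, 5}
Tree: B1–B2, B2–B3
The largest bag has 4 vertices, giving width 3; this decomposition certifies tw(G) ≤ 3. For the lower bound: the 4 vertex sets {2,4}, {1,6}, {3}, {5} are disjoint, each induces a connected subgraph, and every pair is joined by at least one edge of G. Contracting each set to a single vertex therefore yields K_{4} as a minor, and since treewidth is minor-monotone, tw(G) ≥ tw(K_{4}) = 3. Combining the bounds, tw(G) = 3.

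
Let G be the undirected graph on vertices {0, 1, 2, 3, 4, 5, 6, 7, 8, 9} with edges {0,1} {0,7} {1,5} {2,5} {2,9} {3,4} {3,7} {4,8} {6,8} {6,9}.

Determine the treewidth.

A width-2 tree decomposition is:
Bags: B1 = {0, 1, 5}  B2 = {0, 2, 5}  B3 = {0, 2, 9}  B4 = {0, 6, 9}  B5 = {0, 6, 8}  B6 = {0, 4, 8}  B7 = {0, 3, 4}  B8 = {0, 3, 7}
Tree: B1–B2, B2–B3, B3–B4, B4–B5, B5–B6, B6–B7, B7–B8
Each bag holds 3 vertices, so the decomposition has width 2, which upper-bounds the treewidth. The edges 0–1–5–2–9–6–8–4–3–7–0 form a cycle, so G is not a tree and its treewidth is at least 2. Combining the bounds, tw(G) = 2.

2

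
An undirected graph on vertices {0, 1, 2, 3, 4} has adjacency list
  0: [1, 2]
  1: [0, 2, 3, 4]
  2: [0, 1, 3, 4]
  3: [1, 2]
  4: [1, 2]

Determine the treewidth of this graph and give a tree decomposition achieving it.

Treewidth 2.
Bags: B1 = {1, 2, 3}  B2 = {0, 1, 2}  B3 = {1, 2, 4}
Tree: B1–B2, B2–B3

Every bag has size at most 3, so the width is 3 − 1 = 2 and tw(G) ≤ 2. Conversely, {0, 1, 2} is a clique of size 3, and the vertices of any clique must share a bag in every tree decomposition; so some bag has ≥ 3 vertices and tw(G) ≥ 2. Therefore the treewidth is 2.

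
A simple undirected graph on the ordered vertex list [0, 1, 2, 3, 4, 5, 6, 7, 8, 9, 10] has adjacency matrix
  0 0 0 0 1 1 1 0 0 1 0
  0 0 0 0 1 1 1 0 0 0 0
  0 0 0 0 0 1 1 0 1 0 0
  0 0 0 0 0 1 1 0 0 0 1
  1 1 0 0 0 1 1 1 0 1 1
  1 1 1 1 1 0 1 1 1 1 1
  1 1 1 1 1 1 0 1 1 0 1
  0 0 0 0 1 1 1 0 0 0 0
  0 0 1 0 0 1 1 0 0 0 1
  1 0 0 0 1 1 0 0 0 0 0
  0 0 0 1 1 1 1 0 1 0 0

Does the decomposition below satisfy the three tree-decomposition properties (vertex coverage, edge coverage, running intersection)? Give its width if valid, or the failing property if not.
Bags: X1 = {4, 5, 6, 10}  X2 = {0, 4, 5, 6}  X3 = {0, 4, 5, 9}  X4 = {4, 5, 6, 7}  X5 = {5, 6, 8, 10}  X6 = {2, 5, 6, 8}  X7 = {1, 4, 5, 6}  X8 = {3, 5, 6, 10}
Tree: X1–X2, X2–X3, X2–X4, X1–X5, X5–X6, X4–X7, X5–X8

Checking the three conditions: (i) the bags cover all of {0, 1, 2, 3, 4, 5, 6, 7, 8, 9, 10}; (ii) for each edge, some bag contains both endpoints; (iii) the bags containing any fixed vertex form a subtree. All hold, so the decomposition is valid with width 4 − 1 = 3.

Yes; width 3.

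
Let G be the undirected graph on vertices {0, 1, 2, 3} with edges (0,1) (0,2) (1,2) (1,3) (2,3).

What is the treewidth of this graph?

2

A width-2 tree decomposition is:
Bags: B1 = {0, 1, 2}  B2 = {1, 2, 3}
Tree: B1–B2
Every bag has size at most 3, so the width is 3 − 1 = 2 and tw(G) ≤ 2. For the lower bound, the 3 vertices {0, 1, 2} are pairwise adjacent, and any tree decomposition puts a clique entirely inside one bag — forcing width ≥ 2. Combining the bounds, tw(G) = 2.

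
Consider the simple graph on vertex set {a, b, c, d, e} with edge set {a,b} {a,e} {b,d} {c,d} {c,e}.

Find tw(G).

A width-2 tree decomposition is:
Bags: B1 = {a, b, d}  B2 = {a, d, e}  B3 = {c, d, e}
Tree: B1–B2, B2–B3
Each bag holds 3 vertices, so the decomposition has width 2, which upper-bounds the treewidth. Since d–b–a–e–c–d is a cycle in G, G is not acyclic. Forests are exactly the graphs of treewidth ≤ 1, so tw(G) ≥ 2. Therefore the treewidth is 2.

2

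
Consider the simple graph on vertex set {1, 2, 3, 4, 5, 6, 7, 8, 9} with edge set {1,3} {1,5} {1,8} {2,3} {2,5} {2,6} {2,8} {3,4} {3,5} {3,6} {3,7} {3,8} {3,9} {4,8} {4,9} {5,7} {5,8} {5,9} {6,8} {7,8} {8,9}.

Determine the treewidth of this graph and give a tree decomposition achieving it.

Each bag holds 4 vertices, so the decomposition has width 3, which upper-bounds the treewidth. On the other hand G contains the 4-clique {3, 4, 8, 9}. A clique must lie in a single bag of any decomposition, so no decomposition can have width below 3. The upper and lower bounds meet at 3, so that is the treewidth.

Treewidth 3.
Bags: B1 = {3, 5, 8, 9}  B2 = {1, 3, 5, 8}  B3 = {2, 3, 5, 8}  B4 = {3, 4, 8, 9}  B5 = {3, 5, 7, 8}  B6 = {2, 3, 6, 8}
Tree: B1–B2, B1–B3, B1–B4, B1–B5, B3–B6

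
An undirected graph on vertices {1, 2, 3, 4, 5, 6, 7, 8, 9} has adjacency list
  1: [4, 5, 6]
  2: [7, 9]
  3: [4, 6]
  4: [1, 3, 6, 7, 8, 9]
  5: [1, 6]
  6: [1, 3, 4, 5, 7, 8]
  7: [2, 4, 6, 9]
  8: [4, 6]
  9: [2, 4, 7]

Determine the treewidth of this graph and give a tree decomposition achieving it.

Each bag holds 3 vertices, so the decomposition has width 2, which upper-bounds the treewidth. On the other hand G contains the 3-clique {2, 7, 9}. A clique must lie in a single bag of any decomposition, so no decomposition can have width below 2. The upper and lower bounds meet at 2, so that is the treewidth.

Treewidth 2.
One optimal decomposition is:
Bags: B1 = {1, 4, 6}  B2 = {4, 6, 7}  B3 = {4, 7, 9}  B4 = {1, 5, 6}  B5 = {4, 6, 8}  B6 = {2, 7, 9}  B7 = {3, 4, 6}
Tree: B1–B2, B2–B3, B1–B4, B1–B5, B3–B6, B5–B7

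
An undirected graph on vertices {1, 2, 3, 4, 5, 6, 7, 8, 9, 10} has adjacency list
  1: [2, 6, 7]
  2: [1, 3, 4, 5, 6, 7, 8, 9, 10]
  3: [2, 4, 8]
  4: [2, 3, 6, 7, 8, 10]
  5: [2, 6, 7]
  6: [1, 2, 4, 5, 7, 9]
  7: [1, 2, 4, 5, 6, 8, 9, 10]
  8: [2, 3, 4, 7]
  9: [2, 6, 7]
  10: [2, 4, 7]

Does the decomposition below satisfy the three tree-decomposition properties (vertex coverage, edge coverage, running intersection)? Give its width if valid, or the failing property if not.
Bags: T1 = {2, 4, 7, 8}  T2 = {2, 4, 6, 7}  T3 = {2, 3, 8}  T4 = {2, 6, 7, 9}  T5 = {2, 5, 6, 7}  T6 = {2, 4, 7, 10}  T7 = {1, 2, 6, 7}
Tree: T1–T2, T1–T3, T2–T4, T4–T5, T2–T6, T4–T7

No — edge (4,3) lies in no bag.

A tree decomposition must satisfy three properties: every vertex lies in some bag; for every edge, both endpoints lie together in some bag; and for every vertex, the bags containing it form a connected subtree. Here edge (4,3) lies in no bag, so the decomposition is invalid.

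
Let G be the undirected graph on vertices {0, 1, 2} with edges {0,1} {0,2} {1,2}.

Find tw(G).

2

A width-2 tree decomposition is:
Bags: B1 = {0, 1, 2}
Tree: (single bag)
With just one bag of size 3, the width is 3 − 1 = 2, so tw(G) ≤ 2. On the other hand G contains the 3-clique {0, 1, 2}. A clique must lie in a single bag of any decomposition, so no decomposition can have width below 2. Combining the bounds, tw(G) = 2.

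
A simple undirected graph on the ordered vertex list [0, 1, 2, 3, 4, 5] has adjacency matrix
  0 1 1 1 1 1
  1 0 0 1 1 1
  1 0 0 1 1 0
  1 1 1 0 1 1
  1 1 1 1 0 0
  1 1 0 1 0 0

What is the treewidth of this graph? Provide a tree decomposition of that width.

Every bag has size at most 4, so the width is 4 − 1 = 3 and tw(G) ≤ 3. On the other hand G contains the 4-clique {0, 1, 3, 4}. A clique must lie in a single bag of any decomposition, so no decomposition can have width below 3. Hence tw(G) = 3 exactly.

Treewidth 3.
One optimal decomposition is:
Bags: B1 = {0, 1, 3, 4}  B2 = {0, 2, 3, 4}  B3 = {0, 1, 3, 5}
Tree: B1–B2, B1–B3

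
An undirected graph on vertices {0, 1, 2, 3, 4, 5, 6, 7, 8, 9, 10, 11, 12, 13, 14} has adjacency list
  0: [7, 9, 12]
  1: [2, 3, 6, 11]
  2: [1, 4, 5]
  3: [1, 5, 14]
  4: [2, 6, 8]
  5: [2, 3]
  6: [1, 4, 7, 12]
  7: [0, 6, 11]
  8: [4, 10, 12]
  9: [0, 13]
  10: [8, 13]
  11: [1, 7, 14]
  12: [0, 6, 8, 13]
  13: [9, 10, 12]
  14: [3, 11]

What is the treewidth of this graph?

A width-3 tree decomposition is:
Bags: B1 = {0, 9, 10, 13}  B2 = {0, 10, 12, 13}  B3 = {0, 8, 10, 12}  B4 = {0, 7, 8, 12}  B5 = {6, 7, 8, 12}  B6 = {4, 6, 7, 8}  B7 = {4, 6, 7, 11}  B8 = {1, 4, 6, 11}  B9 = {1, 2, 4, 11}  B10 = {1, 2, 11, 14}  B11 = {1, 2, 3, 14}  B12 = {2, 3, 5, 14}
Tree: B1–B2, B2–B3, B3–B4, B4–B5, B5–B6, B6–B7, B7–B8, B8–B9, B9–B10, B10–B11, B11–B12
The largest bag has 4 vertices, giving width 3; this decomposition certifies tw(G) ≤ 3. For the lower bound: the 4 vertex sets {9,10,13}, {0}, {12}, {4,6,7,8} are disjoint, each induces a connected subgraph, and every pair is joined by at least one edge of G. Contracting each set to a single vertex therefore yields K_{4} as a minor, and since treewidth is minor-monotone, tw(G) ≥ tw(K_{4}) = 3. Hence tw(G) = 3 exactly.

3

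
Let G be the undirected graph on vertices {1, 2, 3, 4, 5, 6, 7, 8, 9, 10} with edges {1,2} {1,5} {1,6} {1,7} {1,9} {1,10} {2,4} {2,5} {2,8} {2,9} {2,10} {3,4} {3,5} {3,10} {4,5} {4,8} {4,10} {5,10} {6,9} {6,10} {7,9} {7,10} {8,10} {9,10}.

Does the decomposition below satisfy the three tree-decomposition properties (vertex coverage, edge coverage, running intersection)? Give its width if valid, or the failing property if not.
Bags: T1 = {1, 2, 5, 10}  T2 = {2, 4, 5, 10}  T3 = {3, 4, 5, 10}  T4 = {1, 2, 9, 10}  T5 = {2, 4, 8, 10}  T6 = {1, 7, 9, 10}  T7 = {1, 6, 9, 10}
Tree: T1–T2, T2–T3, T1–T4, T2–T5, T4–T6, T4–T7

Checking the three conditions: (i) the bags cover all of {1, 2, 3, 4, 5, 6, 7, 8, 9, 10}; (ii) for each edge, some bag contains both endpoints; (iii) the bags containing any fixed vertex form a subtree. All hold, so the decomposition is valid with width 4 − 1 = 3.

Yes; width 3.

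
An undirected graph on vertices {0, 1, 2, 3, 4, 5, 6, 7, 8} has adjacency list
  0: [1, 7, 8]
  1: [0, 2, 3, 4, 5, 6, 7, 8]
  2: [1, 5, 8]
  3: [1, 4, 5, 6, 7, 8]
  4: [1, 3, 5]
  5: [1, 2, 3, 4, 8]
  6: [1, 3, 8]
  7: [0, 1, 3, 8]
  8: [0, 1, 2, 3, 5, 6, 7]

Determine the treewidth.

3

A width-3 tree decomposition is:
Bags: B1 = {1, 3, 7, 8}  B2 = {1, 3, 5, 8}  B3 = {1, 3, 6, 8}  B4 = {1, 3, 4, 5}  B5 = {1, 2, 5, 8}  B6 = {0, 1, 7, 8}
Tree: B1–B2, B2–B3, B2–B4, B2–B5, B1–B6
Every bag has size at most 4, so the width is 4 − 1 = 3 and tw(G) ≤ 3. On the other hand G contains the 4-clique {0, 1, 7, 8}. A clique must lie in a single bag of any decomposition, so no decomposition can have width below 3. Hence tw(G) = 3 exactly.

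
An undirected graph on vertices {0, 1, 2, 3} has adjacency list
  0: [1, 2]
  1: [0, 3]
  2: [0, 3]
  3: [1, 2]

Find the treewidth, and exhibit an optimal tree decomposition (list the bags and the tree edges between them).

Each bag holds 3 vertices, so the decomposition has width 2, which upper-bounds the treewidth. The edges 1–0–2–3–1 form a cycle, so G is not a tree and its treewidth is at least 2. Hence tw(G) = 2 exactly.

Treewidth 2.
Bags: B1 = {0, 1, 2}  B2 = {1, 2, 3}
Tree: B1–B2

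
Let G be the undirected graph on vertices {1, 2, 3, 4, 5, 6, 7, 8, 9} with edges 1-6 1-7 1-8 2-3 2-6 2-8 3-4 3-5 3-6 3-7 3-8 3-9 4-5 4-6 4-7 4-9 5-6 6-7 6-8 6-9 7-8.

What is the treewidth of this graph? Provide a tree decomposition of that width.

Treewidth 3.
One optimal decomposition is:
Bags: B1 = {3, 4, 5, 6}  B2 = {3, 4, 6, 7}  B3 = {3, 6, 7, 8}  B4 = {3, 4, 6, 9}  B5 = {2, 3, 6, 8}  B6 = {1, 6, 7, 8}
Tree: B1–B2, B2–B3, B1–B4, B3–B5, B3–B6

Every bag has size at most 4, so the width is 4 − 1 = 3 and tw(G) ≤ 3. On the other hand G contains the 4-clique {1, 6, 7, 8}. A clique must lie in a single bag of any decomposition, so no decomposition can have width below 3. Therefore the treewidth is 3.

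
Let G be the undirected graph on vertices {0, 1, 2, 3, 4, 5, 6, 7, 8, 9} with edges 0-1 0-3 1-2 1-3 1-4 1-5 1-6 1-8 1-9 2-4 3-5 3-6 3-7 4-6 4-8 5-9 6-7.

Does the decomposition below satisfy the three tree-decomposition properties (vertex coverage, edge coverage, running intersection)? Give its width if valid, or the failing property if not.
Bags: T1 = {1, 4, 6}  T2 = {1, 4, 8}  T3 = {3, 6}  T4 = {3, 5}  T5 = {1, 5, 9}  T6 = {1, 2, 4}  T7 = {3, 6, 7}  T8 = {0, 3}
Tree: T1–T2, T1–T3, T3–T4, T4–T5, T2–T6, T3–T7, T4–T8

No — edge (1,3) lies in no bag.

A tree decomposition must satisfy three properties: every vertex lies in some bag; for every edge, both endpoints lie together in some bag; and for every vertex, the bags containing it form a connected subtree. Here edge (1,3) lies in no bag, so the decomposition is invalid.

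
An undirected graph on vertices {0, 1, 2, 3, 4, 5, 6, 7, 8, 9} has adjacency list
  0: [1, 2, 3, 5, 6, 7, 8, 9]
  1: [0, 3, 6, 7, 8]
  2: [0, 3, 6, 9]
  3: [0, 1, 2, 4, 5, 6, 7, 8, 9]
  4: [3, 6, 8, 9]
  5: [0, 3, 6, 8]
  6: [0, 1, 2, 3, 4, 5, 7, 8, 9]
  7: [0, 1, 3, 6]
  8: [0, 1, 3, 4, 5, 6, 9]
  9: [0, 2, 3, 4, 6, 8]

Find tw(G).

4

A width-4 tree decomposition is:
Bags: B1 = {0, 3, 6, 8, 9}  B2 = {0, 3, 5, 6, 8}  B3 = {0, 1, 3, 6, 8}  B4 = {0, 2, 3, 6, 9}  B5 = {0, 1, 3, 6, 7}  B6 = {3, 4, 6, 8, 9}
Tree: B1–B2, B2–B3, B1–B4, B3–B5, B1–B6
Every bag has size at most 5, so the width is 5 − 1 = 4 and tw(G) ≤ 4. Conversely, {0, 1, 3, 6, 8} is a clique of size 5, and the vertices of any clique must share a bag in every tree decomposition; so some bag has ≥ 5 vertices and tw(G) ≥ 4. The upper and lower bounds meet at 4, so that is the treewidth.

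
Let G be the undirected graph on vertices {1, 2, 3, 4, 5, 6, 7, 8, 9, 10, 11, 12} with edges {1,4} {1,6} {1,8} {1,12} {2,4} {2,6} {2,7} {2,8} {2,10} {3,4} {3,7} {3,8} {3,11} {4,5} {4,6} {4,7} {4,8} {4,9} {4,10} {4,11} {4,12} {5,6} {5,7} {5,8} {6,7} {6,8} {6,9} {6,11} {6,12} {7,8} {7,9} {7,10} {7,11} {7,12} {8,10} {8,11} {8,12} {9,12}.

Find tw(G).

4

A width-4 tree decomposition is:
Bags: B1 = {4, 6, 7, 8, 11}  B2 = {4, 6, 7, 8, 12}  B3 = {1, 4, 6, 8, 12}  B4 = {2, 4, 6, 7, 8}  B5 = {3, 4, 7, 8, 11}  B6 = {2, 4, 7, 8, 10}  B7 = {4, 5, 6, 7, 8}  B8 = {4, 6, 7, 9, 12}
Tree: B1–B2, B2–B3, B2–B4, B1–B5, B4–B6, B4–B7, B2–B8
Each bag holds 5 vertices, so the decomposition has width 4, which upper-bounds the treewidth. For the lower bound, the 5 vertices {1, 4, 6, 8, 12} are pairwise adjacent, and any tree decomposition puts a clique entirely inside one bag — forcing width ≥ 4. Combining the bounds, tw(G) = 4.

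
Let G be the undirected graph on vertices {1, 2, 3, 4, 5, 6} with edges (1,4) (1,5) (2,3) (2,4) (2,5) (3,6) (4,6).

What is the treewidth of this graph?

A width-2 tree decomposition is:
Bags: B1 = {1, 4, 5}  B2 = {2, 4, 5}  B3 = {2, 4, 6}  B4 = {2, 3, 6}
Tree: B1–B2, B2–B3, B3–B4
Each bag holds 3 vertices, so the decomposition has width 2, which upper-bounds the treewidth. The edges 1–5–2–4–1 form a cycle, so G is not a tree and its treewidth is at least 2. Combining the bounds, tw(G) = 2.

2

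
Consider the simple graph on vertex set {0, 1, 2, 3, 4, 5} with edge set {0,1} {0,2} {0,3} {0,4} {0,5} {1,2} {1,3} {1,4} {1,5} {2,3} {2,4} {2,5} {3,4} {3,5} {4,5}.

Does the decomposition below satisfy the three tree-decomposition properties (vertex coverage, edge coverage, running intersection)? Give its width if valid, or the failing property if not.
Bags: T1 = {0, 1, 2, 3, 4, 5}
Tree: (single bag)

Checking the three conditions: (i) the bags cover all of {0, 1, 2, 3, 4, 5}; (ii) for each edge, some bag contains both endpoints; (iii) the bags containing any fixed vertex form a subtree. All hold, so the decomposition is valid with width 6 − 1 = 5.

Yes; width 5.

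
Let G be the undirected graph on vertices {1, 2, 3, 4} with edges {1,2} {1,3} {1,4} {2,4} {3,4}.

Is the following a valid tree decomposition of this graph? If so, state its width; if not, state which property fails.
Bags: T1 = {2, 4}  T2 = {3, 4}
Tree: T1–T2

No — vertex 1 appears in no bag.

A tree decomposition must satisfy three properties: every vertex lies in some bag; for every edge, both endpoints lie together in some bag; and for every vertex, the bags containing it form a connected subtree. Here vertex 1 appears in no bag, so the decomposition is invalid.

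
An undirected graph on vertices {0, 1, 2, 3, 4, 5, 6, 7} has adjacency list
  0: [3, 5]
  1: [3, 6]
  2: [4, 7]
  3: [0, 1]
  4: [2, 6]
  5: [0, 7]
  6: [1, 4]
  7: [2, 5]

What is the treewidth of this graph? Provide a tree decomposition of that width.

Treewidth 2.
One optimal decomposition is:
Bags: B1 = {1, 3, 6}  B2 = {0, 3, 6}  B3 = {0, 5, 6}  B4 = {5, 6, 7}  B5 = {2, 6, 7}  B6 = {2, 4, 6}
Tree: B1–B2, B2–B3, B3–B4, B4–B5, B5–B6

Every bag has size at most 3, so the width is 3 − 1 = 2 and tw(G) ≤ 2. For the lower bound, G contains the cycle 6–1–3–0–5–7–2–4–6, so G is not a forest; only forests have treewidth ≤ 1, hence tw(G) ≥ 2. Combining the bounds, tw(G) = 2.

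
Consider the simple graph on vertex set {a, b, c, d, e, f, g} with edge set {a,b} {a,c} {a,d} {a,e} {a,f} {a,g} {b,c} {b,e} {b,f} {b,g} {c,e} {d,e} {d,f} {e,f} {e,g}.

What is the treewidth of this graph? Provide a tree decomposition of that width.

Each bag holds 4 vertices, so the decomposition has width 3, which upper-bounds the treewidth. On the other hand G contains the 4-clique {a, d, e, f}. A clique must lie in a single bag of any decomposition, so no decomposition can have width below 3. Hence tw(G) = 3 exactly.

Treewidth 3.
One such decomposition:
Bags: B1 = {a, b, c, e}  B2 = {a, b, e, f}  B3 = {a, d, e, f}  B4 = {a, b, e, g}
Tree: B1–B2, B2–B3, B1–B4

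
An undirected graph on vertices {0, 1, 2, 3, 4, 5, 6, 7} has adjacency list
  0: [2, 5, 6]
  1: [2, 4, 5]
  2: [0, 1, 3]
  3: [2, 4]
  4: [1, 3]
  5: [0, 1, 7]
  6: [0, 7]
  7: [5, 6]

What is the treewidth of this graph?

2

A width-2 tree decomposition is:
Bags: B1 = {2, 3, 4}  B2 = {1, 2, 4}  B3 = {0, 1, 2}  B4 = {0, 1, 5}  B5 = {0, 5, 6}  B6 = {5, 6, 7}
Tree: B1–B2, B2–B3, B3–B4, B4–B5, B5–B6
The largest bag has 3 vertices, giving width 2; this decomposition certifies tw(G) ≤ 2. Since 3–4–1–2–3 is a cycle in G, G is not acyclic. Forests are exactly the graphs of treewidth ≤ 1, so tw(G) ≥ 2. Hence tw(G) = 2 exactly.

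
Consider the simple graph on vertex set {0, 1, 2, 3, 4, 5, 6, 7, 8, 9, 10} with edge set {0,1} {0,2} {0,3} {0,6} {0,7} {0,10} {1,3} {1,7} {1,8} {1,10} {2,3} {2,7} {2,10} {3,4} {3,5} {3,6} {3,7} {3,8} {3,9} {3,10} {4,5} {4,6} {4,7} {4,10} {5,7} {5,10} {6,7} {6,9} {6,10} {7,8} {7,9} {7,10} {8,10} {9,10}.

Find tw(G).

4

A width-4 tree decomposition is:
Bags: B1 = {0, 1, 3, 7, 10}  B2 = {0, 3, 6, 7, 10}  B3 = {1, 3, 7, 8, 10}  B4 = {3, 4, 6, 7, 10}  B5 = {0, 2, 3, 7, 10}  B6 = {3, 4, 5, 7, 10}  B7 = {3, 6, 7, 9, 10}
Tree: B1–B2, B1–B3, B2–B4, B1–B5, B4–B6, B4–B7
Each bag holds 5 vertices, so the decomposition has width 4, which upper-bounds the treewidth. Conversely, {0, 1, 3, 7, 10} is a clique of size 5, and the vertices of any clique must share a bag in every tree decomposition; so some bag has ≥ 5 vertices and tw(G) ≥ 4. Combining the bounds, tw(G) = 4.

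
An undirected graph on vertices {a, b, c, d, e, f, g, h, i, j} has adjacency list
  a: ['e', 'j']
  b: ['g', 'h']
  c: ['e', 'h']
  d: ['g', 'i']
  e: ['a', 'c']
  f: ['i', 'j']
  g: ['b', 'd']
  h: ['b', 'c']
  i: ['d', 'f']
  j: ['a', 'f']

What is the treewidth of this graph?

2

A width-2 tree decomposition is:
Bags: B1 = {d, g, i}  B2 = {b, g, i}  B3 = {b, h, i}  B4 = {c, h, i}  B5 = {c, e, i}  B6 = {a, e, i}  B7 = {a, i, j}  B8 = {f, i, j}
Tree: B1–B2, B2–B3, B3–B4, B4–B5, B5–B6, B6–B7, B7–B8
Every bag has size at most 3, so the width is 3 − 1 = 2 and tw(G) ≤ 2. Since i–d–g–b–h–c–e–a–j–f–i is a cycle in G, G is not acyclic. Forests are exactly the graphs of treewidth ≤ 1, so tw(G) ≥ 2. Therefore the treewidth is 2.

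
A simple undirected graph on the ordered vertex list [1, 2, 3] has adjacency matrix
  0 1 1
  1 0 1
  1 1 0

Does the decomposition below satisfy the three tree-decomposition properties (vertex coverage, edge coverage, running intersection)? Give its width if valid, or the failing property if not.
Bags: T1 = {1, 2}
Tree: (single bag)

No — vertex 3 appears in no bag.

A tree decomposition must satisfy three properties: every vertex lies in some bag; for every edge, both endpoints lie together in some bag; and for every vertex, the bags containing it form a connected subtree. Here vertex 3 appears in no bag, so the decomposition is invalid.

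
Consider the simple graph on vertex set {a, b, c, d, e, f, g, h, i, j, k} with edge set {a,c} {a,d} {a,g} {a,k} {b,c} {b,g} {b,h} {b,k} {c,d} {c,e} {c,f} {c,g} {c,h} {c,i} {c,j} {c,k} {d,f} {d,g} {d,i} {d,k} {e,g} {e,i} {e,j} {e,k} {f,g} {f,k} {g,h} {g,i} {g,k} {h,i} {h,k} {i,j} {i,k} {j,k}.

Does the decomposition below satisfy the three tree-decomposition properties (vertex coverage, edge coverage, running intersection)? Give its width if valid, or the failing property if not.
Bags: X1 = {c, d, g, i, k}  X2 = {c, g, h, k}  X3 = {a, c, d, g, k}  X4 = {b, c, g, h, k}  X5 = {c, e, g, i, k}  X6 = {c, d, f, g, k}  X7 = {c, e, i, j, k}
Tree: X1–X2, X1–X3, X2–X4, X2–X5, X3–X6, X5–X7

No — edge (i,h) lies in no bag.

A tree decomposition must satisfy three properties: every vertex lies in some bag; for every edge, both endpoints lie together in some bag; and for every vertex, the bags containing it form a connected subtree. Here edge (i,h) lies in no bag, so the decomposition is invalid.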